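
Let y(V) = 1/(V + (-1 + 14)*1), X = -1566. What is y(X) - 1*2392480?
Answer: -3715521441/1553 ≈ -2.3925e+6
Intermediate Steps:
y(V) = 1/(13 + V) (y(V) = 1/(V + 13*1) = 1/(V + 13) = 1/(13 + V))
y(X) - 1*2392480 = 1/(13 - 1566) - 1*2392480 = 1/(-1553) - 2392480 = -1/1553 - 2392480 = -3715521441/1553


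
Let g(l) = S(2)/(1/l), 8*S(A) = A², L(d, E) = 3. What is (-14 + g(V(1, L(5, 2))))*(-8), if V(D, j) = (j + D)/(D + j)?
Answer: 108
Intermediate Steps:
V(D, j) = 1 (V(D, j) = (D + j)/(D + j) = 1)
S(A) = A²/8
g(l) = l/2 (g(l) = ((⅛)*2²)/(1/l) = ((⅛)*4)*l = l/2)
(-14 + g(V(1, L(5, 2))))*(-8) = (-14 + (½)*1)*(-8) = (-14 + ½)*(-8) = -27/2*(-8) = 108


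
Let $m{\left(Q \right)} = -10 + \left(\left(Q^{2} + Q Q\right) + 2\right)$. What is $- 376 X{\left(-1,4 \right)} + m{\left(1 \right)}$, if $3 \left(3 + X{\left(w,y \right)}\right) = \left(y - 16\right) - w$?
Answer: $\frac{7502}{3} \approx 2500.7$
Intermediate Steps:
$X{\left(w,y \right)} = - \frac{25}{3} - \frac{w}{3} + \frac{y}{3}$ ($X{\left(w,y \right)} = -3 + \frac{\left(y - 16\right) - w}{3} = -3 + \frac{\left(-16 + y\right) - w}{3} = -3 + \frac{-16 + y - w}{3} = -3 - \left(\frac{16}{3} - \frac{y}{3} + \frac{w}{3}\right) = - \frac{25}{3} - \frac{w}{3} + \frac{y}{3}$)
$m{\left(Q \right)} = -8 + 2 Q^{2}$ ($m{\left(Q \right)} = -10 + \left(\left(Q^{2} + Q^{2}\right) + 2\right) = -10 + \left(2 Q^{2} + 2\right) = -10 + \left(2 + 2 Q^{2}\right) = -8 + 2 Q^{2}$)
$- 376 X{\left(-1,4 \right)} + m{\left(1 \right)} = - 376 \left(- \frac{25}{3} - - \frac{1}{3} + \frac{1}{3} \cdot 4\right) - \left(8 - 2 \cdot 1^{2}\right) = - 376 \left(- \frac{25}{3} + \frac{1}{3} + \frac{4}{3}\right) + \left(-8 + 2 \cdot 1\right) = \left(-376\right) \left(- \frac{20}{3}\right) + \left(-8 + 2\right) = \frac{7520}{3} - 6 = \frac{7502}{3}$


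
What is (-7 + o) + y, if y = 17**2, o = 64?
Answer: 346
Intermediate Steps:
y = 289
(-7 + o) + y = (-7 + 64) + 289 = 57 + 289 = 346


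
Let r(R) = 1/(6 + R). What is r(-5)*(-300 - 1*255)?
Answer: -555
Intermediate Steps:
r(-5)*(-300 - 1*255) = (-300 - 1*255)/(6 - 5) = (-300 - 255)/1 = 1*(-555) = -555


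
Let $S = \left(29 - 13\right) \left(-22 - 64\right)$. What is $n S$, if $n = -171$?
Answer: $235296$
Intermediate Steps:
$S = -1376$ ($S = 16 \left(-22 - 64\right) = 16 \left(-86\right) = -1376$)
$n S = \left(-171\right) \left(-1376\right) = 235296$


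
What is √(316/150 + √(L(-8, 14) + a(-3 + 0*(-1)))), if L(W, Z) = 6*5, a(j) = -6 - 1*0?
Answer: √(474 + 450*√6)/15 ≈ 2.6468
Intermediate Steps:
a(j) = -6 (a(j) = -6 + 0 = -6)
L(W, Z) = 30
√(316/150 + √(L(-8, 14) + a(-3 + 0*(-1)))) = √(316/150 + √(30 - 6)) = √(316*(1/150) + √24) = √(158/75 + 2*√6)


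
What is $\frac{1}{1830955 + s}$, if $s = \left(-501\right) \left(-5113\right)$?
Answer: $\frac{1}{4392568} \approx 2.2766 \cdot 10^{-7}$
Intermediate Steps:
$s = 2561613$
$\frac{1}{1830955 + s} = \frac{1}{1830955 + 2561613} = \frac{1}{4392568}$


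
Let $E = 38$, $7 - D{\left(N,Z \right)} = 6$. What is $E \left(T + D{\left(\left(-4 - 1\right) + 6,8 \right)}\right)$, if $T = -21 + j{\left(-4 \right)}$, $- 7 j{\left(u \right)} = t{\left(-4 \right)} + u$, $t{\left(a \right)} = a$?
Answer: $- \frac{5016}{7} \approx -716.57$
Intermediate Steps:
$D{\left(N,Z \right)} = 1$ ($D{\left(N,Z \right)} = 7 - 6 = 1$)
$j{\left(u \right)} = \frac{4}{7} - \frac{u}{7}$ ($j{\left(u \right)} = - \frac{-4 + u}{7} = \frac{4}{7} - \frac{u}{7}$)
$T = - \frac{139}{7}$ ($T = -21 + \left(\frac{4}{7} - - \frac{4}{7}\right) = -21 + \left(\frac{4}{7} + \frac{4}{7}\right) = -21 + \frac{8}{7} = - \frac{139}{7} \approx -19.857$)
$E \left(T + D{\left(\left(-4 - 1\right) + 6,8 \right)}\right) = 38 \left(- \frac{139}{7} + 1\right) = 38 \left(- \frac{132}{7}\right) = - \frac{5016}{7}$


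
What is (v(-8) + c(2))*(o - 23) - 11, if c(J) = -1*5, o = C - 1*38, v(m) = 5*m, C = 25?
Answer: 1609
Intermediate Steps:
o = -13 (o = 25 - 1*38 = 25 - 38 = -13)
c(J) = -5
(v(-8) + c(2))*(o - 23) - 11 = (5*(-8) - 5)*(-13 - 23) - 11 = (-40 - 5)*(-36) - 11 = -45*(-36) - 11 = 1620 - 11 = 1609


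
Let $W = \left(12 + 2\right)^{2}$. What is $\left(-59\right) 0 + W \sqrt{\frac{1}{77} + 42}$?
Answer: $\frac{28 \sqrt{249095}}{11} \approx 1270.4$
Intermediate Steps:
$W = 196$ ($W = 14^{2} = 196$)
$\left(-59\right) 0 + W \sqrt{\frac{1}{77} + 42} = \left(-59\right) 0 + 196 \sqrt{\frac{1}{77} + 42} = 0 + 196 \sqrt{\frac{1}{77} + 42} = 0 + 196 \sqrt{\frac{3235}{77}} = 0 + 196 \frac{\sqrt{249095}}{77} = 0 + \frac{28 \sqrt{249095}}{11} = \frac{28 \sqrt{249095}}{11}$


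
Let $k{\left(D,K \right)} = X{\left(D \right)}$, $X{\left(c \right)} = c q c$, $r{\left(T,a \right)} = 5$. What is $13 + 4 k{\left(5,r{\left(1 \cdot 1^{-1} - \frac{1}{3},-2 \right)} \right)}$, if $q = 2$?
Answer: $213$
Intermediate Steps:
$X{\left(c \right)} = 2 c^{2}$ ($X{\left(c \right)} = c 2 c = 2 c c = 2 c^{2}$)
$k{\left(D,K \right)} = 2 D^{2}$
$13 + 4 k{\left(5,r{\left(1 \cdot 1^{-1} - \frac{1}{3},-2 \right)} \right)} = 13 + 4 \cdot 2 \cdot 5^{2} = 13 + 4 \cdot 2 \cdot 25 = 13 + 4 \cdot 50 = 13 + 200 = 213$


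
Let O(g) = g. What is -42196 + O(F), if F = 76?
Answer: -42120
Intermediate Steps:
-42196 + O(F) = -42196 + 76 = -42120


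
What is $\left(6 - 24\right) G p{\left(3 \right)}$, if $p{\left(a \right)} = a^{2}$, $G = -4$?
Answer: $648$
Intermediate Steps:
$\left(6 - 24\right) G p{\left(3 \right)} = \left(6 - 24\right) \left(-4\right) 3^{2} = \left(6 - 24\right) \left(-4\right) 9 = \left(-18\right) \left(-4\right) 9 = 72 \cdot 9 = 648$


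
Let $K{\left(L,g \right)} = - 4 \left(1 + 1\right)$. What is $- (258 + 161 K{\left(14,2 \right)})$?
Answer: $1030$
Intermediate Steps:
$K{\left(L,g \right)} = -8$ ($K{\left(L,g \right)} = \left(-4\right) 2 = -8$)
$- (258 + 161 K{\left(14,2 \right)}) = - (258 + 161 \left(-8\right)) = - (258 - 1288) = \left(-1\right) \left(-1030\right) = 1030$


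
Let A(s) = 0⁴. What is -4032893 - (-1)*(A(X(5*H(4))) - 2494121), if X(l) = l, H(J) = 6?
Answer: -6527014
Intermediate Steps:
A(s) = 0
-4032893 - (-1)*(A(X(5*H(4))) - 2494121) = -4032893 - (-1)*(0 - 2494121) = -4032893 - (-1)*(-2494121) = -4032893 - 1*2494121 = -4032893 - 2494121 = -6527014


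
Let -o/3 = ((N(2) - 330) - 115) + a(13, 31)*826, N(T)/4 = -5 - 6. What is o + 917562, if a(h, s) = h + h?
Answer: 854601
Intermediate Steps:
N(T) = -44 (N(T) = 4*(-5 - 6) = 4*(-11) = -44)
a(h, s) = 2*h
o = -62961 (o = -3*(((-44 - 330) - 115) + (2*13)*826) = -3*((-374 - 115) + 26*826) = -3*(-489 + 21476) = -3*20987 = -62961)
o + 917562 = -62961 + 917562 = 854601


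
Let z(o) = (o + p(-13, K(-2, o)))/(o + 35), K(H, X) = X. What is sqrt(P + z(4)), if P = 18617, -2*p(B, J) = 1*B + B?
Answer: 8*sqrt(442455)/39 ≈ 136.45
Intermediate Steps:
p(B, J) = -B (p(B, J) = -(1*B + B)/2 = -(B + B)/2 = -B)
z(o) = (13 + o)/(35 + o) (z(o) = (o - 1*(-13))/(o + 35) = (o + 13)/(35 + o) = (13 + o)/(35 + o))
sqrt(P + z(4)) = sqrt(18617 + (13 + 4)/(35 + 4)) = sqrt(18617 + 17/39) = sqrt(726080/39) = 8*sqrt(442455)/39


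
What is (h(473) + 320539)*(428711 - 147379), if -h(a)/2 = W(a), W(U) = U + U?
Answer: 89645597804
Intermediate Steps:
W(U) = 2*U
h(a) = -4*a
(h(473) + 320539)*(428711 - 147379) = (-4*473 + 320539)*(428711 - 147379) = (-1892 + 320539)*281332 = 318647*281332 = 89645597804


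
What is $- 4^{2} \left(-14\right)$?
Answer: $224$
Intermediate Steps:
$- 4^{2} \left(-14\right) = \left(-1\right) 16 \left(-14\right) = \left(-16\right) \left(-14\right) = 224$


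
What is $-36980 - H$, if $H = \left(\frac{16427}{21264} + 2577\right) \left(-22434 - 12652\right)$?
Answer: $\frac{961204532605}{10632} \approx 9.0407 \cdot 10^{7}$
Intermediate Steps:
$H = - \frac{961597703965}{10632}$ ($H = \left(16427 \cdot \frac{1}{21264} + 2577\right) \left(-35086\right) = \left(\frac{16427}{21264} + 2577\right) \left(-35086\right) = \frac{54813755}{21264} \left(-35086\right) = - \frac{961597703965}{10632} \approx -9.0444 \cdot 10^{7}$)
$-36980 - H = -36980 - - \frac{961597703965}{10632} = -36980 + \frac{961597703965}{10632} = \frac{961204532605}{10632}$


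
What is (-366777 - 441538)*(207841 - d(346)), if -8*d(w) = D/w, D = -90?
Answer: -232513344740185/1384 ≈ -1.6800e+11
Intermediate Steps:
d(w) = 45/(4*w) (d(w) = -(-45)/(4*w) = 45/(4*w))
(-366777 - 441538)*(207841 - d(346)) = (-366777 - 441538)*(207841 - 45/(4*346)) = -808315*(207841 - 45/(4*346)) = -808315*(207841 - 1*45/1384) = -808315*(207841 - 45/1384) = -808315*287651899/1384 = -232513344740185/1384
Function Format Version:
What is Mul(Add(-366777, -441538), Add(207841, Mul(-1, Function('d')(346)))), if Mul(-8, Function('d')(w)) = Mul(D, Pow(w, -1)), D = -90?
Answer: Rational(-232513344740185, 1384) ≈ -1.6800e+11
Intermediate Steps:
Function('d')(w) = Mul(Rational(45, 4), Pow(w, -1)) (Function('d')(w) = Mul(Rational(-1, 8), Mul(-90, Pow(w, -1))) = Mul(Rational(45, 4), Pow(w, -1)))
Mul(Add(-366777, -441538), Add(207841, Mul(-1, Function('d')(346)))) = Mul(Add(-366777, -441538), Add(207841, Mul(-1, Mul(Rational(45, 4), Pow(346, -1))))) = Mul(-808315, Add(207841, Mul(-1, Mul(Rational(45, 4), Rational(1, 346))))) = Mul(-808315, Add(207841, Mul(-1, Rational(45, 1384)))) = Mul(-808315, Add(207841, Rational(-45, 1384))) = Mul(-808315, Rational(287651899, 1384)) = Rational(-232513344740185, 1384)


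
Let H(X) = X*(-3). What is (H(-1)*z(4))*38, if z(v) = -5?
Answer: -570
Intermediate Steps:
H(X) = -3*X
(H(-1)*z(4))*38 = (-3*(-1)*(-5))*38 = (3*(-5))*38 = -15*38 = -570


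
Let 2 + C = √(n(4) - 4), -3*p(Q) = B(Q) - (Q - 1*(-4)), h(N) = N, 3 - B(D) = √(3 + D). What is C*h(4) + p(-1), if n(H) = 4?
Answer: -8 + √2/3 ≈ -7.5286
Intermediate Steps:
B(D) = 3 - √(3 + D)
p(Q) = ⅓ + Q/3 + √(3 + Q)/3 (p(Q) = -((3 - √(3 + Q)) - (Q - 1*(-4)))/3 = -((3 - √(3 + Q)) - (Q + 4))/3 = -((3 - √(3 + Q)) - (4 + Q))/3 = -((3 - √(3 + Q)) + (-4 - Q))/3 = -(-1 - Q - √(3 + Q))/3 = ⅓ + Q/3 + √(3 + Q)/3)
C = -2 (C = -2 + √(4 - 4) = -2 + √0 = -2 + 0 = -2)
C*h(4) + p(-1) = -2*4 + (⅓ + (⅓)*(-1) + √(3 - 1)/3) = -8 + (⅓ - ⅓ + √2/3) = -8 + √2/3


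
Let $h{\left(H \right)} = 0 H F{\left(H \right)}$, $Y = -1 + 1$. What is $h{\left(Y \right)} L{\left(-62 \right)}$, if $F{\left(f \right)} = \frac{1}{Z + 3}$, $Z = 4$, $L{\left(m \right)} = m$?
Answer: $0$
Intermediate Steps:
$Y = 0$
$F{\left(f \right)} = \frac{1}{7}$ ($F{\left(f \right)} = \frac{1}{4 + 3} = \frac{1}{7}$)
$h{\left(H \right)} = 0$ ($h{\left(H \right)} = 0 H \frac{1}{7} = 0 \cdot \frac{1}{7} = 0$)
$h{\left(Y \right)} L{\left(-62 \right)} = 0 \left(-62\right) = 0$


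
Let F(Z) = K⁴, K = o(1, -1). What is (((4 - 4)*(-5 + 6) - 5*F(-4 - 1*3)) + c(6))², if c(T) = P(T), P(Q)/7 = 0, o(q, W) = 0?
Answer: 0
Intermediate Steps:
K = 0
P(Q) = 0 (P(Q) = 7*0 = 0)
c(T) = 0
F(Z) = 0 (F(Z) = 0⁴ = 0)
(((4 - 4)*(-5 + 6) - 5*F(-4 - 1*3)) + c(6))² = (((4 - 4)*(-5 + 6) - 5*0) + 0)² = ((0*1 + 0) + 0)² = ((0 + 0) + 0)² = (0 + 0)² = 0² = 0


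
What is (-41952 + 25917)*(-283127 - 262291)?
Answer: 8745777630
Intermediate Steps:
(-41952 + 25917)*(-283127 - 262291) = -16035*(-545418) = 8745777630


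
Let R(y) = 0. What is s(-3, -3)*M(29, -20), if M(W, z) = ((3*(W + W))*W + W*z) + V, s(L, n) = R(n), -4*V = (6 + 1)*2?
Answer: 0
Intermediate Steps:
V = -7/2 (V = -(6 + 1)*2/4 = -7*2/4 = -¼*14 = -7/2 ≈ -3.5000)
s(L, n) = 0
M(W, z) = -7/2 + 6*W² + W*z (M(W, z) = ((3*(W + W))*W + W*z) - 7/2 = ((3*(2*W))*W + W*z) - 7/2 = ((6*W)*W + W*z) - 7/2 = (6*W² + W*z) - 7/2 = -7/2 + 6*W² + W*z)
s(-3, -3)*M(29, -20) = 0*(-7/2 + 6*29² + 29*(-20)) = 0*(-7/2 + 6*841 - 580) = 0*(-7/2 + 5046 - 580) = 0*(8925/2) = 0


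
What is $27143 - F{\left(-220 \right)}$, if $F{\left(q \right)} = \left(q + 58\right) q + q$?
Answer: $-8277$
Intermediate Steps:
$F{\left(q \right)} = q + q \left(58 + q\right)$ ($F{\left(q \right)} = \left(58 + q\right) q + q = q \left(58 + q\right) + q = q + q \left(58 + q\right)$)
$27143 - F{\left(-220 \right)} = 27143 - - 220 \left(59 - 220\right) = 27143 - \left(-220\right) \left(-161\right) = 27143 - 35420 = -8277$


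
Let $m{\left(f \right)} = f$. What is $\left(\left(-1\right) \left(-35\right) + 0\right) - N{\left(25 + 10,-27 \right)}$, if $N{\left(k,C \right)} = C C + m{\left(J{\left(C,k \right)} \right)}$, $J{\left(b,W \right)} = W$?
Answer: $-729$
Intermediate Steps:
$N{\left(k,C \right)} = k + C^{2}$ ($N{\left(k,C \right)} = C C + k = C^{2} + k = k + C^{2}$)
$\left(\left(-1\right) \left(-35\right) + 0\right) - N{\left(25 + 10,-27 \right)} = \left(\left(-1\right) \left(-35\right) + 0\right) - \left(\left(25 + 10\right) + \left(-27\right)^{2}\right) = \left(35 + 0\right) - \left(35 + 729\right) = 35 - 764 = -729$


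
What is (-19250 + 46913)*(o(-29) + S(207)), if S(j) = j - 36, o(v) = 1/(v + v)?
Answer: 274333971/58 ≈ 4.7299e+6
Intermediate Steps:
o(v) = 1/(2*v)
S(j) = -36 + j
(-19250 + 46913)*(o(-29) + S(207)) = (-19250 + 46913)*((1/2)/(-29) + (-36 + 207)) = 27663*((1/2)*(-1/29) + 171) = 27663*(-1/58 + 171) = 27663*(9917/58) = 274333971/58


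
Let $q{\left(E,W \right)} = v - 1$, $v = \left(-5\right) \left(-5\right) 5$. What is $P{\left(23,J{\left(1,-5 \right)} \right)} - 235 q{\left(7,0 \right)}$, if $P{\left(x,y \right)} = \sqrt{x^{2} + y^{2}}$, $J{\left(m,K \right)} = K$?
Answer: $-29140 + \sqrt{554} \approx -29116.0$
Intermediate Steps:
$v = 125$ ($v = 25 \cdot 5 = 125$)
$q{\left(E,W \right)} = 124$ ($q{\left(E,W \right)} = 125 - 1 = 124$)
$P{\left(23,J{\left(1,-5 \right)} \right)} - 235 q{\left(7,0 \right)} = \sqrt{23^{2} + \left(-5\right)^{2}} - 29140 = \sqrt{529 + 25} - 29140 = \sqrt{554} - 29140 = -29140 + \sqrt{554}$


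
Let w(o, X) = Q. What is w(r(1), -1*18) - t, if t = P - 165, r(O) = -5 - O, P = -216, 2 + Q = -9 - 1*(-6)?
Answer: 376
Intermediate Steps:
Q = -5 (Q = -2 + (-9 - 1*(-6)) = -2 + (-9 + 6) = -2 - 3 = -5)
w(o, X) = -5
t = -381 (t = -216 - 165 = -381)
w(r(1), -1*18) - t = -5 - 1*(-381) = -5 + 381 = 376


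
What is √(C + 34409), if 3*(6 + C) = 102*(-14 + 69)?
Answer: √36273 ≈ 190.45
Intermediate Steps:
C = 1864 (C = -6 + (102*(-14 + 69))/3 = -6 + (102*55)/3 = -6 + (⅓)*5610 = -6 + 1870 = 1864)
√(C + 34409) = √(1864 + 34409) = √36273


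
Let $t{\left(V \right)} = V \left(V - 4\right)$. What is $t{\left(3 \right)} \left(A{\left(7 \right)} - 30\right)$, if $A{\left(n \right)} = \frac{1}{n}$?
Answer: $\frac{627}{7} \approx 89.571$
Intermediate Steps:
$t{\left(V \right)} = V \left(-4 + V\right)$
$t{\left(3 \right)} \left(A{\left(7 \right)} - 30\right) = 3 \left(-4 + 3\right) \left(\frac{1}{7} - 30\right) = 3 \left(-1\right) \left(\frac{1}{7} - 30\right) = \left(-3\right) \left(- \frac{209}{7}\right) = \frac{627}{7}$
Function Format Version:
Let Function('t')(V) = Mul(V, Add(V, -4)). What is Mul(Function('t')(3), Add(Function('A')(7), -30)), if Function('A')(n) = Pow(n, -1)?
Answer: Rational(627, 7) ≈ 89.571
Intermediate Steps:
Function('t')(V) = Mul(V, Add(-4, V))
Mul(Function('t')(3), Add(Function('A')(7), -30)) = Mul(Mul(3, Add(-4, 3)), Add(Pow(7, -1), -30)) = Mul(Mul(3, -1), Add(Rational(1, 7), -30)) = Mul(-3, Rational(-209, 7)) = Rational(627, 7)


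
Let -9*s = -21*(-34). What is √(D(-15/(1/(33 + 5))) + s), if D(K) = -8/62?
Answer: I*√687270/93 ≈ 8.9142*I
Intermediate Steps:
s = -238/3 (s = -(-7)*(-34)/3 = -⅑*714 = -238/3 ≈ -79.333)
D(K) = -4/31 (D(K) = -8*1/62 = -4/31)
√(D(-15/(1/(33 + 5))) + s) = √(-4/31 - 238/3) = √(-7390/93) = I*√687270/93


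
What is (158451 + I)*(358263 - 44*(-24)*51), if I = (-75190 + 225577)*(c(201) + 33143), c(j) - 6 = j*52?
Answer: 2702339304318522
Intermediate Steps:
c(j) = 6 + 52*j (c(j) = 6 + j*52 = 6 + 52*j)
I = 6557023587 (I = (-75190 + 225577)*((6 + 52*201) + 33143) = 150387*((6 + 10452) + 33143) = 150387*(10458 + 33143) = 150387*43601 = 6557023587)
(158451 + I)*(358263 - 44*(-24)*51) = (158451 + 6557023587)*(358263 - 44*(-24)*51) = 6557182038*(358263 + 1056*51) = 6557182038*(358263 + 53856) = 6557182038*412119 = 2702339304318522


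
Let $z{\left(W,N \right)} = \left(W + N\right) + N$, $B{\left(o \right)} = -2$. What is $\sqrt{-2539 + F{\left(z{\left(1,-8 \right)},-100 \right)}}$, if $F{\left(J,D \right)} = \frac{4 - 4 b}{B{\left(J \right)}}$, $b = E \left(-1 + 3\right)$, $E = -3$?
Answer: $i \sqrt{2553} \approx 50.527 i$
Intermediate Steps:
$b = -6$ ($b = - 3 \left(-1 + 3\right) = \left(-3\right) 2 = -6$)
$z{\left(W,N \right)} = W + 2 N$ ($z{\left(W,N \right)} = \left(N + W\right) + N = W + 2 N$)
$F{\left(J,D \right)} = -14$ ($F{\left(J,D \right)} = \frac{4 - -24}{-2} = \left(4 + 24\right) \left(- \frac{1}{2}\right) = 28 \left(- \frac{1}{2}\right) = -14$)
$\sqrt{-2539 + F{\left(z{\left(1,-8 \right)},-100 \right)}} = \sqrt{-2539 - 14} = \sqrt{-2553} = i \sqrt{2553}$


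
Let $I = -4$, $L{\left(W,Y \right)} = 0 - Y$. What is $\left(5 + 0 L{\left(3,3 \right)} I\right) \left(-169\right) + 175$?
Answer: $-670$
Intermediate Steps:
$L{\left(W,Y \right)} = - Y$
$\left(5 + 0 L{\left(3,3 \right)} I\right) \left(-169\right) + 175 = \left(5 + 0 \left(-1\right) 3 \left(-4\right)\right) \left(-169\right) + 175 = \left(5 + 0 \left(\left(-3\right) \left(-4\right)\right)\right) \left(-169\right) + 175 = \left(5 + 0 \cdot 12\right) \left(-169\right) + 175 = \left(5 + 0\right) \left(-169\right) + 175 = 5 \left(-169\right) + 175 = -845 + 175 = -670$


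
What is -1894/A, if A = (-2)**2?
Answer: -947/2 ≈ -473.50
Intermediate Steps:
A = 4
-1894/A = -1894/4 = -1894*1/4 = -947/2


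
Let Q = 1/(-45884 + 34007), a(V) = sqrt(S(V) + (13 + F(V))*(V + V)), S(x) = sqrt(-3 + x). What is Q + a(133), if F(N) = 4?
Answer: -1/11877 + sqrt(4522 + sqrt(130)) ≈ 67.330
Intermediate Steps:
a(V) = sqrt(sqrt(-3 + V) + 34*V) (a(V) = sqrt(sqrt(-3 + V) + (13 + 4)*(V + V)) = sqrt(sqrt(-3 + V) + 17*(2*V)) = sqrt(sqrt(-3 + V) + 34*V))
Q = -1/11877 (Q = 1/(-11877) = -1/11877 ≈ -8.4196e-5)
Q + a(133) = -1/11877 + sqrt(sqrt(-3 + 133) + 34*133) = -1/11877 + sqrt(sqrt(130) + 4522) = -1/11877 + sqrt(4522 + sqrt(130))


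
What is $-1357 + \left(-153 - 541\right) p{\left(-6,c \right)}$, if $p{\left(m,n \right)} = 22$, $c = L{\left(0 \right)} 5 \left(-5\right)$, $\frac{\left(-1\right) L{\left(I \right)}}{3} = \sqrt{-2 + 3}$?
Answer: $-16625$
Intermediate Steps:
$L{\left(I \right)} = -3$ ($L{\left(I \right)} = - 3 \sqrt{-2 + 3} = - 3 \sqrt{1} = \left(-3\right) 1 = -3$)
$c = 75$ ($c = \left(-3\right) 5 \left(-5\right) = \left(-15\right) \left(-5\right) = 75$)
$-1357 + \left(-153 - 541\right) p{\left(-6,c \right)} = -1357 + \left(-153 - 541\right) 22 = -1357 - 15268 = -16625$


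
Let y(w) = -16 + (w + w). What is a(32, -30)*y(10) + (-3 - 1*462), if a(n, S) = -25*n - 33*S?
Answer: 295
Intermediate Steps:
a(n, S) = -33*S - 25*n
y(w) = -16 + 2*w
a(32, -30)*y(10) + (-3 - 1*462) = (-33*(-30) - 25*32)*(-16 + 2*10) + (-3 - 1*462) = (990 - 800)*(-16 + 20) + (-3 - 462) = 190*4 - 465 = 760 - 465 = 295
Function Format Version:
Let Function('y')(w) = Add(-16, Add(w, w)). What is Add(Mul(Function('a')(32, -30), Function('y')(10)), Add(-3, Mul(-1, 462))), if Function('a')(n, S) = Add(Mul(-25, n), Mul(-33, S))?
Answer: 295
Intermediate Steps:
Function('a')(n, S) = Add(Mul(-33, S), Mul(-25, n))
Function('y')(w) = Add(-16, Mul(2, w))
Add(Mul(Function('a')(32, -30), Function('y')(10)), Add(-3, Mul(-1, 462))) = Add(Mul(Add(Mul(-33, -30), Mul(-25, 32)), Add(-16, Mul(2, 10))), Add(-3, Mul(-1, 462))) = Add(Mul(Add(990, -800), Add(-16, 20)), Add(-3, -462)) = Add(Mul(190, 4), -465) = Add(760, -465) = 295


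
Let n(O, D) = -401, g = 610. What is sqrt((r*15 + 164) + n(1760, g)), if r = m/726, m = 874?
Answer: 2*I*sqrt(6623)/11 ≈ 14.797*I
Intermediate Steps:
r = 437/363 (r = 874/726 = 874*(1/726) = 437/363 ≈ 1.2039)
sqrt((r*15 + 164) + n(1760, g)) = sqrt(((437/363)*15 + 164) - 401) = sqrt((2185/121 + 164) - 401) = sqrt(22029/121 - 401) = sqrt(-26492/121) = 2*I*sqrt(6623)/11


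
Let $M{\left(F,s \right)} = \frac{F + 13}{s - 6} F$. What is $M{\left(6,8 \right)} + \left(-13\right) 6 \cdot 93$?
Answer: $-7197$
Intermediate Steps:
$M{\left(F,s \right)} = \frac{F \left(13 + F\right)}{-6 + s}$ ($M{\left(F,s \right)} = \frac{13 + F}{-6 + s} F = \frac{F \left(13 + F\right)}{-6 + s}$)
$M{\left(6,8 \right)} + \left(-13\right) 6 \cdot 93 = \frac{6 \left(13 + 6\right)}{-6 + 8} + \left(-13\right) 6 \cdot 93 = 6 \cdot \frac{1}{2} \cdot 19 - 7254 = 57 - 7254 = -7197$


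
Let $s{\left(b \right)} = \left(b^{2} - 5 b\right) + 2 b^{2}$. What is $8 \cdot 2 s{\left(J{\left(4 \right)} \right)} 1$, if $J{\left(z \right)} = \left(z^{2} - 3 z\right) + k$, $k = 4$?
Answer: $2432$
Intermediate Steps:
$J{\left(z \right)} = 4 + z^{2} - 3 z$ ($J{\left(z \right)} = \left(z^{2} - 3 z\right) + 4 = 4 + z^{2} - 3 z$)
$s{\left(b \right)} = - 5 b + 3 b^{2}$
$8 \cdot 2 s{\left(J{\left(4 \right)} \right)} 1 = 8 \cdot 2 \left(4 + 4^{2} - 12\right) \left(-5 + 3 \left(4 + 4^{2} - 12\right)\right) 1 = 16 \left(4 + 16 - 12\right) \left(-5 + 3 \left(4 + 16 - 12\right)\right) 1 = 16 \cdot 8 \left(-5 + 3 \cdot 8\right) 1 = 16 \cdot 8 \left(-5 + 24\right) 1 = 16 \cdot 8 \cdot 19 \cdot 1 = 16 \cdot 152 \cdot 1 = 16 \cdot 152 = 2432$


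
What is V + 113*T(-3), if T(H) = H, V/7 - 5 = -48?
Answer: -640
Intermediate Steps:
V = -301 (V = 35 + 7*(-48) = 35 - 336 = -301)
V + 113*T(-3) = -301 + 113*(-3) = -301 - 339 = -640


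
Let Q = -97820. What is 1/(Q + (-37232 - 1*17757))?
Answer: -1/152809 ≈ -6.5441e-6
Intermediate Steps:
1/(Q + (-37232 - 1*17757)) = 1/(-97820 + (-37232 - 1*17757)) = 1/(-97820 + (-37232 - 17757)) = 1/(-97820 - 54989) = 1/(-152809) = -1/152809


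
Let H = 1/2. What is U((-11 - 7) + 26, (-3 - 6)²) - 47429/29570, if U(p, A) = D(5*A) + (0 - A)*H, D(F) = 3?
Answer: -578152/14785 ≈ -39.104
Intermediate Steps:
H = ½ ≈ 0.50000
U(p, A) = 3 - A/2 (U(p, A) = 3 + (0 - A)*(½) = 3 - A*(½) = 3 - A/2)
U((-11 - 7) + 26, (-3 - 6)²) - 47429/29570 = (3 - (-3 - 6)²/2) - 47429/29570 = (3 - ½*(-9)²) - 47429/29570 = (3 - ½*81) - 1*47429/29570 = (3 - 81/2) - 47429/29570 = -75/2 - 47429/29570 = -578152/14785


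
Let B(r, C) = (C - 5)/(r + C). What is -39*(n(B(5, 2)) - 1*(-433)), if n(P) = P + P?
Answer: -117975/7 ≈ -16854.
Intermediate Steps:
B(r, C) = (-5 + C)/(C + r)
n(P) = 2*P
-39*(n(B(5, 2)) - 1*(-433)) = -39*(2*((-5 + 2)/(2 + 5)) - 1*(-433)) = -39*(2*(-3/7) + 433) = -39*(-6/7 + 433) = -39*3025/7 = -117975/7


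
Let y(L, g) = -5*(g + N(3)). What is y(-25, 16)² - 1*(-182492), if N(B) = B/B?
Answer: 189717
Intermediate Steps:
N(B) = 1
y(L, g) = -5 - 5*g (y(L, g) = -5*(g + 1) = -5*(1 + g) = -5 - 5*g)
y(-25, 16)² - 1*(-182492) = (-5 - 5*16)² - 1*(-182492) = (-5 - 80)² + 182492 = (-85)² + 182492 = 7225 + 182492 = 189717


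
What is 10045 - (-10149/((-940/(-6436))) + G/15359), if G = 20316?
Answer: 287059789184/3609365 ≈ 79532.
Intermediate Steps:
10045 - (-10149/((-940/(-6436))) + G/15359) = 10045 - (-10149/((-940/(-6436))) + 20316/15359) = 10045 - (-10149/((-940*(-1/6436))) + 20316*(1/15359)) = 10045 - (-10149/235/1609 + 20316/15359) = 10045 - (-10149*1609/235 + 20316/15359) = 10045 - (-16329741/235 + 20316/15359) = 10045 - 1*(-250803717759/3609365) = 10045 + 250803717759/3609365 = 287059789184/3609365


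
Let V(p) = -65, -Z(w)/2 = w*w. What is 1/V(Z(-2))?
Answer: -1/65 ≈ -0.015385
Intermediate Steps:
Z(w) = -2*w**2 (Z(w) = -2*w*w = -2*w**2)
1/V(Z(-2)) = 1/(-65) = -1/65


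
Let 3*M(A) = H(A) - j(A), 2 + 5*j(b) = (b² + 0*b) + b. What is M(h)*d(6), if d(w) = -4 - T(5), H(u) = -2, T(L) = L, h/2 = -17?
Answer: 678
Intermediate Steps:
h = -34 (h = 2*(-17) = -34)
j(b) = -⅖ + b/5 + b²/5 (j(b) = -⅖ + ((b² + 0*b) + b)/5 = -⅖ + ((b² + 0) + b)/5 = -⅖ + (b² + b)/5 = -⅖ + (b + b²)/5 = -⅖ + (b/5 + b²/5) = -⅖ + b/5 + b²/5)
M(A) = -8/15 - A/15 - A²/15 (M(A) = (-2 - (-⅖ + A/5 + A²/5))/3 = (-2 + (⅖ - A/5 - A²/5))/3 = (-8/5 - A/5 - A²/5)/3 = -8/15 - A/15 - A²/15)
d(w) = -9 (d(w) = -4 - 1*5 = -4 - 5 = -9)
M(h)*d(6) = (-8/15 - 1/15*(-34) - 1/15*(-34)²)*(-9) = (-8/15 + 34/15 - 1/15*1156)*(-9) = (-8/15 + 34/15 - 1156/15)*(-9) = -226/3*(-9) = 678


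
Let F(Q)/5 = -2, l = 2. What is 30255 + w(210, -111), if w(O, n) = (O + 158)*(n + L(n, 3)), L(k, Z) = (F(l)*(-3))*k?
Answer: -1236033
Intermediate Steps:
F(Q) = -10 (F(Q) = 5*(-2) = -10)
L(k, Z) = 30*k (L(k, Z) = (-10*(-3))*k = 30*k)
w(O, n) = 31*n*(158 + O) (w(O, n) = (O + 158)*(n + 30*n) = (158 + O)*(31*n) = 31*n*(158 + O))
30255 + w(210, -111) = 30255 + 31*(-111)*(158 + 210) = 30255 + 31*(-111)*368 = 30255 - 1266288 = -1236033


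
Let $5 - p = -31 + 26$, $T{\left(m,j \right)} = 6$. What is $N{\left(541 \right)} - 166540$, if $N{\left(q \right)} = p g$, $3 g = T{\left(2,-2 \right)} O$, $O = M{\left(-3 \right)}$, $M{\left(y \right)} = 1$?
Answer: $-166520$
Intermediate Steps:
$O = 1$
$p = 10$ ($p = 5 - \left(-31 + 26\right) = 5 - -5 = 5 + 5 = 10$)
$g = 2$ ($g = \frac{6 \cdot 1}{3} = \frac{1}{3} \cdot 6 = 2$)
$N{\left(q \right)} = 20$ ($N{\left(q \right)} = 10 \cdot 2 = 20$)
$N{\left(541 \right)} - 166540 = 20 - 166540 = -166520$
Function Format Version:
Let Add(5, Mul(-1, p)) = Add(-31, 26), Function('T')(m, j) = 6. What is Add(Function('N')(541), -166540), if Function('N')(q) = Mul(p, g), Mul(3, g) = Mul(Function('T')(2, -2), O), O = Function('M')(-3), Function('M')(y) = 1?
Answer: -166520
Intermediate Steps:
O = 1
p = 10 (p = Add(5, Mul(-1, Add(-31, 26))) = Add(5, Mul(-1, -5)) = Add(5, 5) = 10)
g = 2 (g = Mul(Rational(1, 3), Mul(6, 1)) = Mul(Rational(1, 3), 6) = 2)
Function('N')(q) = 20 (Function('N')(q) = Mul(10, 2) = 20)
Add(Function('N')(541), -166540) = Add(20, -166540) = -166520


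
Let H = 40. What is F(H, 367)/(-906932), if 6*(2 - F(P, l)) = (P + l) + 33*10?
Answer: 725/5441592 ≈ 0.00013323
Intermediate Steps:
F(P, l) = -53 - P/6 - l/6 (F(P, l) = 2 - ((P + l) + 33*10)/6 = 2 - ((P + l) + 330)/6 = 2 - (330 + P + l)/6 = 2 + (-55 - P/6 - l/6) = -53 - P/6 - l/6)
F(H, 367)/(-906932) = (-53 - 1/6*40 - 1/6*367)/(-906932) = (-53 - 20/3 - 367/6)*(-1/906932) = -725/6*(-1/906932) = 725/5441592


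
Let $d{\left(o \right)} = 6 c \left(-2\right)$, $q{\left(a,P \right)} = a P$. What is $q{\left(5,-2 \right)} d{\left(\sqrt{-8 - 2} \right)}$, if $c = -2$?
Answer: $-240$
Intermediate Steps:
$q{\left(a,P \right)} = P a$
$d{\left(o \right)} = 24$ ($d{\left(o \right)} = 6 \left(-2\right) \left(-2\right) = \left(-12\right) \left(-2\right) = 24$)
$q{\left(5,-2 \right)} d{\left(\sqrt{-8 - 2} \right)} = \left(-2\right) 5 \cdot 24 = \left(-10\right) 24 = -240$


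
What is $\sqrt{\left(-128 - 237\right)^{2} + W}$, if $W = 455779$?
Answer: $2 \sqrt{147251} \approx 767.47$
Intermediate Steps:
$\sqrt{\left(-128 - 237\right)^{2} + W} = \sqrt{\left(-128 - 237\right)^{2} + 455779} = \sqrt{\left(-365\right)^{2} + 455779} = \sqrt{133225 + 455779} = \sqrt{589004} = 2 \sqrt{147251}$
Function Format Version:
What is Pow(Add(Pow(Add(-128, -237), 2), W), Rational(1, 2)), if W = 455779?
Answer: Mul(2, Pow(147251, Rational(1, 2))) ≈ 767.47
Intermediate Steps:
Pow(Add(Pow(Add(-128, -237), 2), W), Rational(1, 2)) = Pow(Add(Pow(Add(-128, -237), 2), 455779), Rational(1, 2)) = Pow(Add(Pow(-365, 2), 455779), Rational(1, 2)) = Pow(Add(133225, 455779), Rational(1, 2)) = Pow(589004, Rational(1, 2)) = Mul(2, Pow(147251, Rational(1, 2)))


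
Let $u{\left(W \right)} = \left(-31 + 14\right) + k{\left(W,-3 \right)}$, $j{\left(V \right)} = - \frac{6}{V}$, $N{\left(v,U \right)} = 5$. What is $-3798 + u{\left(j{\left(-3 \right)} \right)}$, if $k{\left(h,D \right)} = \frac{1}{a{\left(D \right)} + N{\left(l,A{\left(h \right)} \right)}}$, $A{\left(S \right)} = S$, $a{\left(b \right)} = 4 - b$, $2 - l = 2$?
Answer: $- \frac{45779}{12} \approx -3814.9$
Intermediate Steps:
$l = 0$ ($l = 2 - 2 = 0$)
$k{\left(h,D \right)} = \frac{1}{9 - D}$ ($k{\left(h,D \right)} = \frac{1}{\left(4 - D\right) + 5} = \frac{1}{9 - D}$)
$u{\left(W \right)} = - \frac{203}{12}$ ($u{\left(W \right)} = \left(-31 + 14\right) - \frac{1}{-9 - 3} = -17 - \frac{1}{-12} = -17 - - \frac{1}{12} = -17 + \frac{1}{12} = - \frac{203}{12}$)
$-3798 + u{\left(j{\left(-3 \right)} \right)} = -3798 - \frac{203}{12} = - \frac{45779}{12}$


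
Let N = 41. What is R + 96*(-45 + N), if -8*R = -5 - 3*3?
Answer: -1529/4 ≈ -382.25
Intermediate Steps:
R = 7/4 (R = -(-5 - 3*3)/8 = -(-5 - 9)/8 = -⅛*(-14) = 7/4 ≈ 1.7500)
R + 96*(-45 + N) = 7/4 + 96*(-45 + 41) = 7/4 + 96*(-4) = 7/4 - 384 = -1529/4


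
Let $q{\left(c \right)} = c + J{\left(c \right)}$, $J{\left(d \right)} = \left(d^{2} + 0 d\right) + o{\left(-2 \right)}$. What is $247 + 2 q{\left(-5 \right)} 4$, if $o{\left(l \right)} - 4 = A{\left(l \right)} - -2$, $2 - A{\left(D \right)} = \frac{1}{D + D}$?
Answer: $473$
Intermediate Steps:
$A{\left(D \right)} = 2 - \frac{1}{2 D}$ ($A{\left(D \right)} = 2 - \frac{1}{D + D} = 2 - \frac{1}{2 D}$)
$o{\left(l \right)} = 8 - \frac{1}{2 l}$ ($o{\left(l \right)} = 4 + \left(\left(2 - \frac{1}{2 l}\right) - -2\right) = 4 + \left(\left(2 - \frac{1}{2 l}\right) + 2\right) = 4 + \left(4 - \frac{1}{2 l}\right) = 8 - \frac{1}{2 l}$)
$J{\left(d \right)} = \frac{33}{4} + d^{2}$ ($J{\left(d \right)} = \left(d^{2} + 0 d\right) + \left(8 - \frac{1}{2 \left(-2\right)}\right) = \left(d^{2} + 0\right) + \left(8 - - \frac{1}{4}\right) = d^{2} + \left(8 + \frac{1}{4}\right) = d^{2} + \frac{33}{4} = \frac{33}{4} + d^{2}$)
$q{\left(c \right)} = \frac{33}{4} + c + c^{2}$ ($q{\left(c \right)} = c + \left(\frac{33}{4} + c^{2}\right) = \frac{33}{4} + c + c^{2}$)
$247 + 2 q{\left(-5 \right)} 4 = 247 + 2 \left(\frac{33}{4} - 5 + \left(-5\right)^{2}\right) 4 = 247 + 2 \left(\frac{33}{4} - 5 + 25\right) 4 = 247 + 2 \cdot \frac{113}{4} \cdot 4 = 247 + \frac{113}{2} \cdot 4 = 247 + 226 = 473$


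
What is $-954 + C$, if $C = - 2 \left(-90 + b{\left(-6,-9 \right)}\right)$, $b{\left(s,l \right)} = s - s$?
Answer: $-774$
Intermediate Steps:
$b{\left(s,l \right)} = 0$
$C = 180$ ($C = - 2 \left(-90 + 0\right) = \left(-2\right) \left(-90\right) = 180$)
$-954 + C = -954 + 180 = -774$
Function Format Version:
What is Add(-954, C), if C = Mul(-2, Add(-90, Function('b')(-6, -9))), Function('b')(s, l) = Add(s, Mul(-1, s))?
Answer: -774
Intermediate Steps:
Function('b')(s, l) = 0
C = 180 (C = Mul(-2, Add(-90, 0)) = Mul(-2, -90) = 180)
Add(-954, C) = Add(-954, 180) = -774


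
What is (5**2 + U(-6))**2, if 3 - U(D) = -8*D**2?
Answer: 99856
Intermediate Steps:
U(D) = 3 + 8*D**2 (U(D) = 3 - (-8)*D**2 = 3 + 8*D**2)
(5**2 + U(-6))**2 = (5**2 + (3 + 8*(-6)**2))**2 = (25 + (3 + 8*36))**2 = (25 + (3 + 288))**2 = (25 + 291)**2 = 316**2 = 99856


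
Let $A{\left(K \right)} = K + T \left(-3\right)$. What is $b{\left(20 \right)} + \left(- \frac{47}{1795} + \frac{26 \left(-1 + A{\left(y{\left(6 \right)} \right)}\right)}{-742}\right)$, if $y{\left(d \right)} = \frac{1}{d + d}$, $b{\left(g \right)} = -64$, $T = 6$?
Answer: $- \frac{506357959}{7991340} \approx -63.363$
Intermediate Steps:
$y{\left(d \right)} = \frac{1}{2 d}$
$A{\left(K \right)} = -18 + K$ ($A{\left(K \right)} = K + 6 \left(-3\right) = K - 18 = -18 + K$)
$b{\left(20 \right)} + \left(- \frac{47}{1795} + \frac{26 \left(-1 + A{\left(y{\left(6 \right)} \right)}\right)}{-742}\right) = -64 - \left(\frac{47}{1795} - \frac{26 \left(-1 - \left(18 - \frac{1}{2 \cdot 6}\right)\right)}{-742}\right) = -64 - \left(\frac{47}{1795} - 26 \left(-1 + \left(-18 + \frac{1}{2} \cdot \frac{1}{6}\right)\right) \left(- \frac{1}{742}\right)\right) = -64 - \left(\frac{47}{1795} - 26 \left(-1 + \left(-18 + \frac{1}{12}\right)\right) \left(- \frac{1}{742}\right)\right) = -64 - \left(\frac{47}{1795} - 26 \left(-1 - \frac{215}{12}\right) \left(- \frac{1}{742}\right)\right) = -64 - \left(\frac{47}{1795} - 26 \left(- \frac{227}{12}\right) \left(- \frac{1}{742}\right)\right) = -64 - - \frac{5087801}{7991340} = -64 + \left(- \frac{47}{1795} + \frac{2951}{4452}\right) = -64 + \frac{5087801}{7991340} = - \frac{506357959}{7991340}$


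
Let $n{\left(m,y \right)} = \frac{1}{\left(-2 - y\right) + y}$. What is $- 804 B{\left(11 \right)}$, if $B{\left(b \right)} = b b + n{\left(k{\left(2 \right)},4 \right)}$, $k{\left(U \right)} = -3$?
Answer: $-96882$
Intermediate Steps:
$n{\left(m,y \right)} = - \frac{1}{2}$ ($n{\left(m,y \right)} = \frac{1}{-2} = - \frac{1}{2}$)
$B{\left(b \right)} = - \frac{1}{2} + b^{2}$ ($B{\left(b \right)} = b b - \frac{1}{2} = b^{2} - \frac{1}{2} = - \frac{1}{2} + b^{2}$)
$- 804 B{\left(11 \right)} = - 804 \left(- \frac{1}{2} + 11^{2}\right) = - 804 \left(- \frac{1}{2} + 121\right) = \left(-804\right) \frac{241}{2} = -96882$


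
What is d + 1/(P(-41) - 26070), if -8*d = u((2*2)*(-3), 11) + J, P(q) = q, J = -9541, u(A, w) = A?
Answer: 249438375/208888 ≈ 1194.1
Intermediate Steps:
d = 9553/8 (d = -((2*2)*(-3) - 9541)/8 = -(4*(-3) - 9541)/8 = -(-12 - 9541)/8 = -⅛*(-9553) = 9553/8 ≈ 1194.1)
d + 1/(P(-41) - 26070) = 9553/8 + 1/(-41 - 26070) = 9553/8 + 1/(-26111) = 9553/8 - 1/26111 = 249438375/208888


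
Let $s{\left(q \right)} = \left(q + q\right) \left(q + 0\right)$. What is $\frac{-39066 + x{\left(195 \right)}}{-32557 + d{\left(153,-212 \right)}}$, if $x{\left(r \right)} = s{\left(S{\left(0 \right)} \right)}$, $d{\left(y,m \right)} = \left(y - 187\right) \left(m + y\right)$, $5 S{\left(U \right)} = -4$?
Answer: $\frac{976618}{763775} \approx 1.2787$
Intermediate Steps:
$S{\left(U \right)} = - \frac{4}{5}$ ($S{\left(U \right)} = \frac{1}{5} \left(-4\right) = - \frac{4}{5}$)
$d{\left(y,m \right)} = \left(-187 + y\right) \left(m + y\right)$
$s{\left(q \right)} = 2 q^{2}$ ($s{\left(q \right)} = 2 q q = 2 q^{2}$)
$x{\left(r \right)} = \frac{32}{25}$ ($x{\left(r \right)} = 2 \left(- \frac{4}{5}\right)^{2} = 2 \cdot \frac{16}{25} = \frac{32}{25}$)
$\frac{-39066 + x{\left(195 \right)}}{-32557 + d{\left(153,-212 \right)}} = \frac{-39066 + \frac{32}{25}}{-32557 - \left(21403 - 23409\right)} = - \frac{976618}{25 \left(-32557 + \left(23409 + 39644 - 28611 - 32436\right)\right)} = - \frac{976618}{25 \left(-32557 + 2006\right)} = - \frac{976618}{25 \left(-30551\right)} = \left(- \frac{976618}{25}\right) \left(- \frac{1}{30551}\right) = \frac{976618}{763775}$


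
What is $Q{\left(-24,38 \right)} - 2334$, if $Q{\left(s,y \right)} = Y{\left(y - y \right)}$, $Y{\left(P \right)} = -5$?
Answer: $-2339$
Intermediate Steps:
$Q{\left(s,y \right)} = -5$
$Q{\left(-24,38 \right)} - 2334 = -5 - 2334 = -2339$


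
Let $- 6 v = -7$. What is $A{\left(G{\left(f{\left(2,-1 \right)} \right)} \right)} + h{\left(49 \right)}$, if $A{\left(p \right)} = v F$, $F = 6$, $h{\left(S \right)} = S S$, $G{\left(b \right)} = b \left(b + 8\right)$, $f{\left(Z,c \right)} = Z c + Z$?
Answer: $2408$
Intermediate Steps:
$f{\left(Z,c \right)} = Z + Z c$
$v = \frac{7}{6}$ ($v = \left(- \frac{1}{6}\right) \left(-7\right) = \frac{7}{6} \approx 1.1667$)
$G{\left(b \right)} = b \left(8 + b\right)$
$h{\left(S \right)} = S^{2}$
$A{\left(p \right)} = 7$ ($A{\left(p \right)} = \frac{7}{6} \cdot 6 = 7$)
$A{\left(G{\left(f{\left(2,-1 \right)} \right)} \right)} + h{\left(49 \right)} = 7 + 49^{2} = 7 + 2401 = 2408$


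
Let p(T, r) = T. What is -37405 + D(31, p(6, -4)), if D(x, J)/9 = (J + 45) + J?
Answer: -36892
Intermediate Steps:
D(x, J) = 405 + 18*J (D(x, J) = 9*((J + 45) + J) = 9*((45 + J) + J) = 9*(45 + 2*J) = 405 + 18*J)
-37405 + D(31, p(6, -4)) = -37405 + (405 + 18*6) = -37405 + (405 + 108) = -37405 + 513 = -36892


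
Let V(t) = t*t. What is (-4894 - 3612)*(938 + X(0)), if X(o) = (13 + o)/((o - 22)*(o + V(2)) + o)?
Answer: -351004343/44 ≈ -7.9774e+6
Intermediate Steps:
V(t) = t²
X(o) = (13 + o)/(o + (-22 + o)*(4 + o)) (X(o) = (13 + o)/((o - 22)*(o + 2²) + o) = (13 + o)/((-22 + o)*(o + 4) + o) = (13 + o)/((-22 + o)*(4 + o) + o) = (13 + o)/(o + (-22 + o)*(4 + o)))
(-4894 - 3612)*(938 + X(0)) = (-4894 - 3612)*(938 + (13 + 0)/(-88 + 0² - 17*0)) = -8506*(938 + 13/(-88 + 0 + 0)) = -8506*(938 + 13/(-88)) = -8506*(938 - 1/88*13) = -8506*(938 - 13/88) = -8506*82531/88 = -351004343/44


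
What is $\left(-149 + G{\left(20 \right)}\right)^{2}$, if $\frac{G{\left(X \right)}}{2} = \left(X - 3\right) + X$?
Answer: $5625$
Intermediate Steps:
$G{\left(X \right)} = -6 + 4 X$ ($G{\left(X \right)} = 2 \left(\left(X - 3\right) + X\right) = 2 \left(\left(-3 + X\right) + X\right) = 2 \left(-3 + 2 X\right) = -6 + 4 X$)
$\left(-149 + G{\left(20 \right)}\right)^{2} = \left(-149 + \left(-6 + 4 \cdot 20\right)\right)^{2} = \left(-149 + \left(-6 + 80\right)\right)^{2} = \left(-149 + 74\right)^{2} = \left(-75\right)^{2} = 5625$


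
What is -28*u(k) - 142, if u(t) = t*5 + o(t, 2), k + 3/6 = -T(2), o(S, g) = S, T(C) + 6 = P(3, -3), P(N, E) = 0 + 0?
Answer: -1066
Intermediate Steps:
P(N, E) = 0
T(C) = -6 (T(C) = -6 + 0 = -6)
k = 11/2 (k = -½ - 1*(-6) = -½ + 6 = 11/2 ≈ 5.5000)
u(t) = 6*t (u(t) = t*5 + t = 5*t + t = 6*t)
-28*u(k) - 142 = -168*11/2 - 142 = -28*33 - 142 = -924 - 142 = -1066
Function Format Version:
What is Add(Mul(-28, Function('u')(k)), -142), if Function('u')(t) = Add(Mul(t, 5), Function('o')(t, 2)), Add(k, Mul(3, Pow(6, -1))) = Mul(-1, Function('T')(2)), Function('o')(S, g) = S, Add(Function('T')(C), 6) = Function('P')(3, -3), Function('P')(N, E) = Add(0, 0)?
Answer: -1066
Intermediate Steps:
Function('P')(N, E) = 0
Function('T')(C) = -6 (Function('T')(C) = Add(-6, 0) = -6)
k = Rational(11, 2) (k = Add(Rational(-1, 2), Mul(-1, -6)) = Add(Rational(-1, 2), 6) = Rational(11, 2) ≈ 5.5000)
Function('u')(t) = Mul(6, t) (Function('u')(t) = Add(Mul(t, 5), t) = Add(Mul(5, t), t) = Mul(6, t))
Add(Mul(-28, Function('u')(k)), -142) = Add(Mul(-28, Mul(6, Rational(11, 2))), -142) = Add(Mul(-28, 33), -142) = Add(-924, -142) = -1066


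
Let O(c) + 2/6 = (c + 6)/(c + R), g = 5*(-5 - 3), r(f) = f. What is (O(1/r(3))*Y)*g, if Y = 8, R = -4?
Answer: 21760/33 ≈ 659.39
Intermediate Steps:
g = -40 (g = 5*(-8) = -40)
O(c) = -⅓ + (6 + c)/(-4 + c) (O(c) = -⅓ + (c + 6)/(c - 4) = -⅓ + (6 + c)/(-4 + c))
(O(1/r(3))*Y)*g = ((2*(11 + 1/3)/(3*(-4 + 1/3)))*8)*(-40) = ((2*(11 + ⅓)/(3*(-4 + ⅓)))*8)*(-40) = (((⅔)*(34/3)/(-11/3))*8)*(-40) = (((⅔)*(-3/11)*(34/3))*8)*(-40) = -68/33*8*(-40) = -544/33*(-40) = 21760/33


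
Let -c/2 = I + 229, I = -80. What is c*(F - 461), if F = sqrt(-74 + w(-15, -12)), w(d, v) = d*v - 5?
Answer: 137378 - 298*sqrt(101) ≈ 1.3438e+5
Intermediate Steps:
w(d, v) = -5 + d*v
F = sqrt(101) (F = sqrt(-74 + (-5 - 15*(-12))) = sqrt(-74 + (-5 + 180)) = sqrt(-74 + 175) = sqrt(101) ≈ 10.050)
c = -298 (c = -2*(-80 + 229) = -2*149 = -298)
c*(F - 461) = -298*(sqrt(101) - 461) = -298*(-461 + sqrt(101)) = 137378 - 298*sqrt(101)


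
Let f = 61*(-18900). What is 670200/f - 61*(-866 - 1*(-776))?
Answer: 21095836/3843 ≈ 5489.4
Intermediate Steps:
f = -1152900
670200/f - 61*(-866 - 1*(-776)) = 670200/(-1152900) - 61*(-866 - 1*(-776)) = 670200*(-1/1152900) - 61*(-866 + 776) = -2234/3843 - 61*(-90) = -2234/3843 - 1*(-5490) = -2234/3843 + 5490 = 21095836/3843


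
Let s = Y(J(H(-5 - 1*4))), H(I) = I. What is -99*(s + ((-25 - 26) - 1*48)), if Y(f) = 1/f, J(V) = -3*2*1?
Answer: 19635/2 ≈ 9817.5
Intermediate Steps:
J(V) = -6 (J(V) = -6*1 = -6)
Y(f) = 1/f
s = -⅙ (s = 1/(-6) = -⅙ ≈ -0.16667)
-99*(s + ((-25 - 26) - 1*48)) = -99*(-⅙ + ((-25 - 26) - 1*48)) = -99*(-⅙ + (-51 - 48)) = -99*(-⅙ - 99) = -99*(-595/6) = 19635/2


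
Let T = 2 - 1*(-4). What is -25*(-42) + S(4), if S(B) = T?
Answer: 1056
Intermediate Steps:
T = 6 (T = 2 + 4 = 6)
S(B) = 6
-25*(-42) + S(4) = -25*(-42) + 6 = 1050 + 6 = 1056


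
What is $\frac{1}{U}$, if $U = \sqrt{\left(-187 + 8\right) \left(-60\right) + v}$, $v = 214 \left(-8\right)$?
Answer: $\frac{\sqrt{2257}}{4514} \approx 0.010525$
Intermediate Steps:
$v = -1712$
$U = 2 \sqrt{2257}$ ($U = \sqrt{\left(-187 + 8\right) \left(-60\right) - 1712} = \sqrt{\left(-179\right) \left(-60\right) - 1712} = \sqrt{10740 - 1712} = \sqrt{9028} = 2 \sqrt{2257} \approx 95.016$)
$\frac{1}{U} = \frac{1}{2 \sqrt{2257}} = \frac{\sqrt{2257}}{4514}$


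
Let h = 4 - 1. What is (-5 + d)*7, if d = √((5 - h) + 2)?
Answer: -21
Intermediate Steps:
h = 3
d = 2 (d = √((5 - 1*3) + 2) = √((5 - 3) + 2) = √(2 + 2) = √4 = 2)
(-5 + d)*7 = (-5 + 2)*7 = -3*7 = -21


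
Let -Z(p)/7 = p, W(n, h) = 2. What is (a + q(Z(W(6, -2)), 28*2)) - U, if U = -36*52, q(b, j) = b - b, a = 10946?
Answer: 12818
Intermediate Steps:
Z(p) = -7*p
q(b, j) = 0
U = -1872
(a + q(Z(W(6, -2)), 28*2)) - U = (10946 + 0) - 1*(-1872) = 10946 + 1872 = 12818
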